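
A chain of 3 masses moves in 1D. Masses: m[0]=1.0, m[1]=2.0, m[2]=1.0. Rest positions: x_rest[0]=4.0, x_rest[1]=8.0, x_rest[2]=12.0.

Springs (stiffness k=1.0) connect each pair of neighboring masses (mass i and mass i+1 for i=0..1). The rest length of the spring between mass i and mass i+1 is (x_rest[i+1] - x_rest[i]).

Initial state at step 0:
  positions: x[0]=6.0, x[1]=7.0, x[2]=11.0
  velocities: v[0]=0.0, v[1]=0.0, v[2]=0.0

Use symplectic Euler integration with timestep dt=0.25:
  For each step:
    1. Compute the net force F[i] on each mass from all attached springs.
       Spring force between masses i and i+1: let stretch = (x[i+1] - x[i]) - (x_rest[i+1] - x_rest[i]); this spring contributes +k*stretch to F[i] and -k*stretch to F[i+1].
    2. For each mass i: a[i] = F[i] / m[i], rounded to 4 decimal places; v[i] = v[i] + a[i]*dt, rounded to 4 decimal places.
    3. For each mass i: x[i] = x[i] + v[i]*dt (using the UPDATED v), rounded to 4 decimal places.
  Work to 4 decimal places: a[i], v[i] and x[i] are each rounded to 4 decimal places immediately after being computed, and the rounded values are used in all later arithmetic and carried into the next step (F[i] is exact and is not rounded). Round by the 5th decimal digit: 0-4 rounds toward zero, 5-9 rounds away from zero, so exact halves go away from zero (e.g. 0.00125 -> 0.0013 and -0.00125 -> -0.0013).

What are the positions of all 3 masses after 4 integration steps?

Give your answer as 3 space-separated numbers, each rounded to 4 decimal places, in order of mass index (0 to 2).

Step 0: x=[6.0000 7.0000 11.0000] v=[0.0000 0.0000 0.0000]
Step 1: x=[5.8125 7.0938 11.0000] v=[-0.7500 0.3750 0.0000]
Step 2: x=[5.4551 7.2696 11.0059] v=[-1.4297 0.7031 0.0235]
Step 3: x=[4.9611 7.5054 11.0283] v=[-1.9761 0.9433 0.0894]
Step 4: x=[4.3761 7.7718 11.0805] v=[-2.3400 1.0656 0.2087]

Answer: 4.3761 7.7718 11.0805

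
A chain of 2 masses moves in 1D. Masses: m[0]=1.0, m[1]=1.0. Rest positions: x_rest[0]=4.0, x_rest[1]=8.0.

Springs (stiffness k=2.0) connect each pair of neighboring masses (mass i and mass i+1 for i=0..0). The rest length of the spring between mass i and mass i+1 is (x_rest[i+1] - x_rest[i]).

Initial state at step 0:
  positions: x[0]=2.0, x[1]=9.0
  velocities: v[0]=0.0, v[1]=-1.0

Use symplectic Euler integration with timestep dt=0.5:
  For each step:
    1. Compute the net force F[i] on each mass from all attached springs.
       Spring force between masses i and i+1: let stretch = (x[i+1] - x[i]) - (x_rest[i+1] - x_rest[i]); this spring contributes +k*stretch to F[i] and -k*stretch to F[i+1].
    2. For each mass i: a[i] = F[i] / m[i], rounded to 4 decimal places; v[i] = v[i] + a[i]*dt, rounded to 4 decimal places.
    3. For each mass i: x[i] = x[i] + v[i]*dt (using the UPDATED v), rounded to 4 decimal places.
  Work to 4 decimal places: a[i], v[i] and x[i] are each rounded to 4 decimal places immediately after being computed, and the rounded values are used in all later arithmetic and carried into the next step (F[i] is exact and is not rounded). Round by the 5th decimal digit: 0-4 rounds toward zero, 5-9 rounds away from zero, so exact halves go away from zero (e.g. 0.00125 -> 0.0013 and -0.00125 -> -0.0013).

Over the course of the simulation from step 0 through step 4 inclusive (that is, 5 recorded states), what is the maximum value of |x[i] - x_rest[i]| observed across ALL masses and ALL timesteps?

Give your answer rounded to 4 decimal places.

Answer: 2.7500

Derivation:
Step 0: x=[2.0000 9.0000] v=[0.0000 -1.0000]
Step 1: x=[3.5000 7.0000] v=[3.0000 -4.0000]
Step 2: x=[4.7500 5.2500] v=[2.5000 -3.5000]
Step 3: x=[4.2500 5.2500] v=[-1.0000 0.0000]
Step 4: x=[2.2500 6.7500] v=[-4.0000 3.0000]
Max displacement = 2.7500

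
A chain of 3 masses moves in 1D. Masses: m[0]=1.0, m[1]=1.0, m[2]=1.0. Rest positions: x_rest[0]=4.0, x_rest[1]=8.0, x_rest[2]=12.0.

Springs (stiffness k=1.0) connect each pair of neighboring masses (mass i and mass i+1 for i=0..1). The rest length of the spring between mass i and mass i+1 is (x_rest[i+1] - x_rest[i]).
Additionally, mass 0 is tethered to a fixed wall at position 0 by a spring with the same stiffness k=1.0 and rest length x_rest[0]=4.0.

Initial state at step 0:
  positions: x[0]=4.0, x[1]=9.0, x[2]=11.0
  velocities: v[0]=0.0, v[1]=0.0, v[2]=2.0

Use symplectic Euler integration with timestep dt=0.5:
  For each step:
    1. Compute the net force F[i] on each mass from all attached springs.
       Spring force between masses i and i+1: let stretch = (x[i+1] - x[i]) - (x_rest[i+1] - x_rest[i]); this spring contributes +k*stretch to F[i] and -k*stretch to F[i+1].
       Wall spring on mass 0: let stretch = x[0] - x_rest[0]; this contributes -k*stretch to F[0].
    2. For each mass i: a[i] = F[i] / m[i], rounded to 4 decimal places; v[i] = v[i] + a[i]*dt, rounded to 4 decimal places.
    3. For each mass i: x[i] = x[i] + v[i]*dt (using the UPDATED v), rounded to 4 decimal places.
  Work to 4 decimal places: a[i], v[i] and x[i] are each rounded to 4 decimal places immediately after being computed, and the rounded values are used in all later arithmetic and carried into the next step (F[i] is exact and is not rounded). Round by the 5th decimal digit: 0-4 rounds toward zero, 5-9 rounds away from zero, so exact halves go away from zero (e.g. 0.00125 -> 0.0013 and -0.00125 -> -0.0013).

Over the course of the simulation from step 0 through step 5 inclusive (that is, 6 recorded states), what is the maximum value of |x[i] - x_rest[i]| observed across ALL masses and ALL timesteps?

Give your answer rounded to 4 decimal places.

Answer: 2.8516

Derivation:
Step 0: x=[4.0000 9.0000 11.0000] v=[0.0000 0.0000 2.0000]
Step 1: x=[4.2500 8.2500 12.5000] v=[0.5000 -1.5000 3.0000]
Step 2: x=[4.4375 7.5625 13.9375] v=[0.3750 -1.3750 2.8750]
Step 3: x=[4.2969 7.6875 14.7813] v=[-0.2813 0.2500 1.6875]
Step 4: x=[3.9297 8.7383 14.8516] v=[-0.7345 2.1016 0.1406]
Step 5: x=[3.7822 10.1153 14.3936] v=[-0.2951 2.7540 -0.9161]
Max displacement = 2.8516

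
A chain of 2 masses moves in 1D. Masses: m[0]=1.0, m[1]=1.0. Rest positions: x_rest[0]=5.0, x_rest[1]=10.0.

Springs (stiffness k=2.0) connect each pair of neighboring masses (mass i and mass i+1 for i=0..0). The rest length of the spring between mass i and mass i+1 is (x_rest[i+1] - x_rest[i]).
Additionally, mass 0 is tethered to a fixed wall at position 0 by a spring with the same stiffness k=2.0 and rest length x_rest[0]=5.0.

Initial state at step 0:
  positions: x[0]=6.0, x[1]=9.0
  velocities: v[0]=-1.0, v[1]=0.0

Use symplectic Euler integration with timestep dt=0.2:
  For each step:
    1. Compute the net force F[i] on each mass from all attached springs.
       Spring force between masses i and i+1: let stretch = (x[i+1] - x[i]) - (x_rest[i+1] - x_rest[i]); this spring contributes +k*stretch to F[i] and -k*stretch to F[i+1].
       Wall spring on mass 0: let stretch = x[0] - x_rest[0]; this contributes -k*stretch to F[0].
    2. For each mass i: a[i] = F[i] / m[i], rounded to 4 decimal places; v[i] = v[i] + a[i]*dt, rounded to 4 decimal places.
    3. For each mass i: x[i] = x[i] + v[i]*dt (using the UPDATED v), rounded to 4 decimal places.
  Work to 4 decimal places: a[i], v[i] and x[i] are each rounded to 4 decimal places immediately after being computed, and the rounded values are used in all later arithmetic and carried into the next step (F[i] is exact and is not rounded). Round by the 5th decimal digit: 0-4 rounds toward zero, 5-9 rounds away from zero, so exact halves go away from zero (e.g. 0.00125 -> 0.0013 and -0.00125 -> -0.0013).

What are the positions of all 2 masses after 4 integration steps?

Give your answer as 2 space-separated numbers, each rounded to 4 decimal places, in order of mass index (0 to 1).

Step 0: x=[6.0000 9.0000] v=[-1.0000 0.0000]
Step 1: x=[5.5600 9.1600] v=[-2.2000 0.8000]
Step 2: x=[4.9632 9.4320] v=[-2.9840 1.3600]
Step 3: x=[4.3268 9.7465] v=[-3.1818 1.5725]
Step 4: x=[3.7779 10.0274] v=[-2.7446 1.4046]

Answer: 3.7779 10.0274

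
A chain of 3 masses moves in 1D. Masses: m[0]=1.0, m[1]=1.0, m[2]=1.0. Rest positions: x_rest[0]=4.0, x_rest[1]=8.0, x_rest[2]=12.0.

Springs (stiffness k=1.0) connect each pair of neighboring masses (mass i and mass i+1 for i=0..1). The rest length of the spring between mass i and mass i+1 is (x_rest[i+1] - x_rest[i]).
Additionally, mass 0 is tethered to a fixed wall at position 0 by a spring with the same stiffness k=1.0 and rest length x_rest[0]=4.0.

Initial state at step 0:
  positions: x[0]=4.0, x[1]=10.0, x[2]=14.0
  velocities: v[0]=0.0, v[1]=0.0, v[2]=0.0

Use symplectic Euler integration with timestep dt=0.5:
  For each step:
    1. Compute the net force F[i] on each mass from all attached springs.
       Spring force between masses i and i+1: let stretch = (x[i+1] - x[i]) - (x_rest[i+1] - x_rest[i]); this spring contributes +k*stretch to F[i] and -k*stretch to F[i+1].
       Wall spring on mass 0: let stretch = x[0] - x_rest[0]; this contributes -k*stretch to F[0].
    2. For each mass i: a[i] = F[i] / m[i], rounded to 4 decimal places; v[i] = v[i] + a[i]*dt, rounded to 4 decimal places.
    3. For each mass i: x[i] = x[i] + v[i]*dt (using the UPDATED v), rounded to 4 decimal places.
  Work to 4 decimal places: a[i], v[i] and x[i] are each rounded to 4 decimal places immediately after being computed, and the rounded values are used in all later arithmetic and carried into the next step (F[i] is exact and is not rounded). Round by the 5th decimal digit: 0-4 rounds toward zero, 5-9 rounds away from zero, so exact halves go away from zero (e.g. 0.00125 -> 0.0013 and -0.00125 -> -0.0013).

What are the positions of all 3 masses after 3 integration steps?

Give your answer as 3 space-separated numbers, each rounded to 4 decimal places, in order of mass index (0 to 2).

Step 0: x=[4.0000 10.0000 14.0000] v=[0.0000 0.0000 0.0000]
Step 1: x=[4.5000 9.5000 14.0000] v=[1.0000 -1.0000 0.0000]
Step 2: x=[5.1250 8.8750 13.8750] v=[1.2500 -1.2500 -0.2500]
Step 3: x=[5.4063 8.5625 13.5000] v=[0.5625 -0.6250 -0.7500]

Answer: 5.4063 8.5625 13.5000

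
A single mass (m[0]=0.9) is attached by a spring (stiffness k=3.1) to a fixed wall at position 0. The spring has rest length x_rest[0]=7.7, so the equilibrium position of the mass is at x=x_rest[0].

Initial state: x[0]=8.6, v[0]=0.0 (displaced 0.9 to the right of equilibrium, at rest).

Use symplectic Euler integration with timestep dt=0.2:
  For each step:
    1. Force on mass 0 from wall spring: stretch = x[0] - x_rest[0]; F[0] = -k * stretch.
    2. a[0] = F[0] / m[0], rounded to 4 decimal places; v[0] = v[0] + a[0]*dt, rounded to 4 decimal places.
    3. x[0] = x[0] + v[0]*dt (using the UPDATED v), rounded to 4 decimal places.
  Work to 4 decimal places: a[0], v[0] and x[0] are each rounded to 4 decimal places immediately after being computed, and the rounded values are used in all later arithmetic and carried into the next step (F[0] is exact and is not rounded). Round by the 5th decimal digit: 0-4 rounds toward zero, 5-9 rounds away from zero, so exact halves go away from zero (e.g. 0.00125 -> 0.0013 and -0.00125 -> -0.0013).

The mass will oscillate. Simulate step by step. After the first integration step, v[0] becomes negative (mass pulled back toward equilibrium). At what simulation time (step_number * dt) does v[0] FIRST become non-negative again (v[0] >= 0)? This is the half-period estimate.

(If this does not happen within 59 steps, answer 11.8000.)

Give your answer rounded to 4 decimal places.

Step 0: x=[8.6000] v=[0.0000]
Step 1: x=[8.4760] v=[-0.6200]
Step 2: x=[8.2451] v=[-1.1546]
Step 3: x=[7.9391] v=[-1.5301]
Step 4: x=[7.6001] v=[-1.6948]
Step 5: x=[7.2749] v=[-1.6260]
Step 6: x=[7.0083] v=[-1.3332]
Step 7: x=[6.8370] v=[-0.8567]
Step 8: x=[6.7846] v=[-0.2622]
Step 9: x=[6.8583] v=[0.3684]
First v>=0 after going negative at step 9, time=1.8000

Answer: 1.8000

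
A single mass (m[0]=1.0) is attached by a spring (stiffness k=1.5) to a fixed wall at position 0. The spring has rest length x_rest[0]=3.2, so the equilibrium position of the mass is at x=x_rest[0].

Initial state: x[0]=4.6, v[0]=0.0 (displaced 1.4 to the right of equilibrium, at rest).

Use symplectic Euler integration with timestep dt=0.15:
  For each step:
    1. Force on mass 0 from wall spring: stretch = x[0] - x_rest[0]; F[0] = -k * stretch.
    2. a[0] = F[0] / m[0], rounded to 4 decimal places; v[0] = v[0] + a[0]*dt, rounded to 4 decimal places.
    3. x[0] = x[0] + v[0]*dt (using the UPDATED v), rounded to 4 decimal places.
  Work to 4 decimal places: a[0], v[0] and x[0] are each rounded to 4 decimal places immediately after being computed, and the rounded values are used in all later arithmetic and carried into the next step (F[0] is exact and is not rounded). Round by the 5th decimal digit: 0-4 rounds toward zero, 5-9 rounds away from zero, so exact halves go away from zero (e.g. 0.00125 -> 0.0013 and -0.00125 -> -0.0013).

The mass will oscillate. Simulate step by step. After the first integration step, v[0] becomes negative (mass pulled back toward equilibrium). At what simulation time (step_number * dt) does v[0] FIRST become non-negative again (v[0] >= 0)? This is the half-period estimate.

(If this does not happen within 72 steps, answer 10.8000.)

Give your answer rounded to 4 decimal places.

Answer: 2.7000

Derivation:
Step 0: x=[4.6000] v=[0.0000]
Step 1: x=[4.5528] v=[-0.3150]
Step 2: x=[4.4599] v=[-0.6194]
Step 3: x=[4.3245] v=[-0.9029]
Step 4: x=[4.1511] v=[-1.1559]
Step 5: x=[3.9456] v=[-1.3699]
Step 6: x=[3.7149] v=[-1.5377]
Step 7: x=[3.4669] v=[-1.6536]
Step 8: x=[3.2098] v=[-1.7137]
Step 9: x=[2.9524] v=[-1.7159]
Step 10: x=[2.7034] v=[-1.6602]
Step 11: x=[2.4711] v=[-1.5485]
Step 12: x=[2.2634] v=[-1.3845]
Step 13: x=[2.0873] v=[-1.1738]
Step 14: x=[1.9488] v=[-0.9234]
Step 15: x=[1.8525] v=[-0.6419]
Step 16: x=[1.8017] v=[-0.3387]
Step 17: x=[1.7981] v=[-0.0241]
Step 18: x=[1.8418] v=[0.2913]
First v>=0 after going negative at step 18, time=2.7000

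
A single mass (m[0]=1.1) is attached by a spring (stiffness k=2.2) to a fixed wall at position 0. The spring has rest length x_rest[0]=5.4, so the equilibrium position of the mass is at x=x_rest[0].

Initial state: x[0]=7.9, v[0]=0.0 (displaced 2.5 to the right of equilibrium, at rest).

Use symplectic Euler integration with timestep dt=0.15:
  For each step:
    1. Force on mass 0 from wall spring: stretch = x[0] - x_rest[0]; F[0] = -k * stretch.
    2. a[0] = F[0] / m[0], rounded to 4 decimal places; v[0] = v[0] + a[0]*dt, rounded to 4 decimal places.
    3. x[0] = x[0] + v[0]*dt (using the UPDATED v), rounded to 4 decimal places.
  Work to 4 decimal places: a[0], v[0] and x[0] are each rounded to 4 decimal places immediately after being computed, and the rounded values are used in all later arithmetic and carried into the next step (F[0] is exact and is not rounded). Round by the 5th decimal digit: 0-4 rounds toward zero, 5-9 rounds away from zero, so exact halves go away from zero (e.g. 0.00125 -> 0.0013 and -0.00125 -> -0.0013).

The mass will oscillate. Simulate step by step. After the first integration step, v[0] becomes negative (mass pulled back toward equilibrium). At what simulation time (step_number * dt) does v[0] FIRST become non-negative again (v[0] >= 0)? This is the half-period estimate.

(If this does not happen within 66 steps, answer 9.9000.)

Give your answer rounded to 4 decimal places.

Answer: 2.2500

Derivation:
Step 0: x=[7.9000] v=[0.0000]
Step 1: x=[7.7875] v=[-0.7500]
Step 2: x=[7.5676] v=[-1.4663]
Step 3: x=[7.2501] v=[-2.1166]
Step 4: x=[6.8494] v=[-2.6716]
Step 5: x=[6.3834] v=[-3.1064]
Step 6: x=[5.8732] v=[-3.4014]
Step 7: x=[5.3417] v=[-3.5434]
Step 8: x=[4.8128] v=[-3.5259]
Step 9: x=[4.3103] v=[-3.3497]
Step 10: x=[3.8569] v=[-3.0228]
Step 11: x=[3.4729] v=[-2.5599]
Step 12: x=[3.1756] v=[-1.9818]
Step 13: x=[2.9784] v=[-1.3145]
Step 14: x=[2.8902] v=[-0.5880]
Step 15: x=[2.9149] v=[0.1649]
First v>=0 after going negative at step 15, time=2.2500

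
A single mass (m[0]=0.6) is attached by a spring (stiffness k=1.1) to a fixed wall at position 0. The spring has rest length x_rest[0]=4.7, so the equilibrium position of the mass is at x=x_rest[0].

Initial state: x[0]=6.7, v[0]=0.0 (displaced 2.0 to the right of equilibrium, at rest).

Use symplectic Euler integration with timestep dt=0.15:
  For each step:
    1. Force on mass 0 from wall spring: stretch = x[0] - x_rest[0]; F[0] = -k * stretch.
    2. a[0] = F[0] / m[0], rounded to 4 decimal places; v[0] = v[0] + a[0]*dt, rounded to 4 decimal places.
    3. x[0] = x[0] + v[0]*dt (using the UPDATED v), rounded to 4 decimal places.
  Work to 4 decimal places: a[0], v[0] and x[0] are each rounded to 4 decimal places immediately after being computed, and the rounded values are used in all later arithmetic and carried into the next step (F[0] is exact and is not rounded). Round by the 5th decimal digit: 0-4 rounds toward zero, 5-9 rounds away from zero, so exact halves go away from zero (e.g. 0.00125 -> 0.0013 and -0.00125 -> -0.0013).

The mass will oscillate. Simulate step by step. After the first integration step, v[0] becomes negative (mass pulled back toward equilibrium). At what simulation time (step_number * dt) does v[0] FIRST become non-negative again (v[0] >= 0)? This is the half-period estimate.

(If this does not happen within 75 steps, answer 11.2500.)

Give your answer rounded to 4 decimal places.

Step 0: x=[6.7000] v=[0.0000]
Step 1: x=[6.6175] v=[-0.5500]
Step 2: x=[6.4559] v=[-1.0773]
Step 3: x=[6.2219] v=[-1.5602]
Step 4: x=[5.9251] v=[-1.9787]
Step 5: x=[5.5778] v=[-2.3156]
Step 6: x=[5.1943] v=[-2.5570]
Step 7: x=[4.7904] v=[-2.6929]
Step 8: x=[4.3827] v=[-2.7178]
Step 9: x=[3.9881] v=[-2.6305]
Step 10: x=[3.6229] v=[-2.4347]
Step 11: x=[3.3021] v=[-2.1385]
Step 12: x=[3.0390] v=[-1.7541]
Step 13: x=[2.8444] v=[-1.2973]
Step 14: x=[2.7264] v=[-0.7870]
Step 15: x=[2.6898] v=[-0.2443]
Step 16: x=[2.7361] v=[0.3085]
First v>=0 after going negative at step 16, time=2.4000

Answer: 2.4000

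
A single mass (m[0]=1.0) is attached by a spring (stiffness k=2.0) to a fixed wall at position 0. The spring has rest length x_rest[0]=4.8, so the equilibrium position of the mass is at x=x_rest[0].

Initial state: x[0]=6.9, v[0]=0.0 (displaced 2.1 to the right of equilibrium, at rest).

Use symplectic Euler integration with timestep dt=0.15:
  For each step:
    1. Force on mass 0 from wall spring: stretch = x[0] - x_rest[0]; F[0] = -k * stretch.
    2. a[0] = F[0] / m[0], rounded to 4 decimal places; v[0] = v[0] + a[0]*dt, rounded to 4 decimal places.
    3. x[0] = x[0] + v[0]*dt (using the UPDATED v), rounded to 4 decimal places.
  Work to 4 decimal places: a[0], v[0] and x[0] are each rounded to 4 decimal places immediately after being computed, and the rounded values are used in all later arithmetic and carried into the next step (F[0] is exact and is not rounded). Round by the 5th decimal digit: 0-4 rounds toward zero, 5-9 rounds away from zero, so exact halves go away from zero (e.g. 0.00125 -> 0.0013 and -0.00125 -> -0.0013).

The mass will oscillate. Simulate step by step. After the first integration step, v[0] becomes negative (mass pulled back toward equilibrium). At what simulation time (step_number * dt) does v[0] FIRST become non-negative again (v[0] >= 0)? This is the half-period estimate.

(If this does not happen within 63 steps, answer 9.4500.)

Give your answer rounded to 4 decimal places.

Step 0: x=[6.9000] v=[0.0000]
Step 1: x=[6.8055] v=[-0.6300]
Step 2: x=[6.6207] v=[-1.2317]
Step 3: x=[6.3540] v=[-1.7779]
Step 4: x=[6.0174] v=[-2.2441]
Step 5: x=[5.6260] v=[-2.6093]
Step 6: x=[5.1974] v=[-2.8571]
Step 7: x=[4.7510] v=[-2.9763]
Step 8: x=[4.3068] v=[-2.9616]
Step 9: x=[3.8848] v=[-2.8136]
Step 10: x=[3.5040] v=[-2.5390]
Step 11: x=[3.1815] v=[-2.1502]
Step 12: x=[2.9318] v=[-1.6647]
Step 13: x=[2.7662] v=[-1.1042]
Step 14: x=[2.6921] v=[-0.4941]
Step 15: x=[2.7128] v=[0.1383]
First v>=0 after going negative at step 15, time=2.2500

Answer: 2.2500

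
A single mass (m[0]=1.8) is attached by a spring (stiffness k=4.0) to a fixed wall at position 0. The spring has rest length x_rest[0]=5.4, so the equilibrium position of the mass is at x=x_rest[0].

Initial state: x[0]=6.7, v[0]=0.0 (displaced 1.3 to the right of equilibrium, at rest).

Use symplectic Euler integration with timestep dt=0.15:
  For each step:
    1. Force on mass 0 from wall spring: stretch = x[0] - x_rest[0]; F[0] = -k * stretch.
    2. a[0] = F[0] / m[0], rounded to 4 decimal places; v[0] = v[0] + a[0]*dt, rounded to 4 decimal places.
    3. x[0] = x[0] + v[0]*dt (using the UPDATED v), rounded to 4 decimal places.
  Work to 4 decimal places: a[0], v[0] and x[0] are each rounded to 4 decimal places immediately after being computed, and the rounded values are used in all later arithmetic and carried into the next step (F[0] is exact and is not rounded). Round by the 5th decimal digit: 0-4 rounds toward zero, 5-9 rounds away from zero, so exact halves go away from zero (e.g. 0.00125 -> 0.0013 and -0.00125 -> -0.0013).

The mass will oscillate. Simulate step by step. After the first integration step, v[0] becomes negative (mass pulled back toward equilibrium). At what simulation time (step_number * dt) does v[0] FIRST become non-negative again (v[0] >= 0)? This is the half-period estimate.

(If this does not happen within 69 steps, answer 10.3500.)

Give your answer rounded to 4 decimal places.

Answer: 2.2500

Derivation:
Step 0: x=[6.7000] v=[0.0000]
Step 1: x=[6.6350] v=[-0.4333]
Step 2: x=[6.5083] v=[-0.8450]
Step 3: x=[6.3261] v=[-1.2144]
Step 4: x=[6.0976] v=[-1.5231]
Step 5: x=[5.8343] v=[-1.7556]
Step 6: x=[5.5492] v=[-1.9004]
Step 7: x=[5.2567] v=[-1.9501]
Step 8: x=[4.9714] v=[-1.9023]
Step 9: x=[4.7075] v=[-1.7594]
Step 10: x=[4.4782] v=[-1.5286]
Step 11: x=[4.2950] v=[-1.2213]
Step 12: x=[4.1671] v=[-0.8530]
Step 13: x=[4.1008] v=[-0.4420]
Step 14: x=[4.0995] v=[-0.0089]
Step 15: x=[4.1632] v=[0.4246]
First v>=0 after going negative at step 15, time=2.2500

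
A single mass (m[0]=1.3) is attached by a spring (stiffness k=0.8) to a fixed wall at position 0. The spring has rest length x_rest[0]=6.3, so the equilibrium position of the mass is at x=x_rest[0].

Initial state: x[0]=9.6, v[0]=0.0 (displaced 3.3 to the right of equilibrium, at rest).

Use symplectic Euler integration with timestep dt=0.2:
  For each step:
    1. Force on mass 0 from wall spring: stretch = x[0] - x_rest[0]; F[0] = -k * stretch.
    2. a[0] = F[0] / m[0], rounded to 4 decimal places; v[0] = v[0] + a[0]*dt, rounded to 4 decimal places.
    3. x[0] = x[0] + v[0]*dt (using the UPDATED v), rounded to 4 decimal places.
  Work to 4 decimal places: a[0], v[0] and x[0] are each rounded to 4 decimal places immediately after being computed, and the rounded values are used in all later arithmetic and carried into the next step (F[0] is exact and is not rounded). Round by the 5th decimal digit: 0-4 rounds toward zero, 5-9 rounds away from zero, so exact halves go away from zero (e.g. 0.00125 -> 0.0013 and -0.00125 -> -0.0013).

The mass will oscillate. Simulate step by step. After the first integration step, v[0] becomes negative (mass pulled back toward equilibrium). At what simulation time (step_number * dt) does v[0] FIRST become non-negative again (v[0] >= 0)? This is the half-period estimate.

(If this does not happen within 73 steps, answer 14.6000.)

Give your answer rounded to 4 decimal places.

Step 0: x=[9.6000] v=[0.0000]
Step 1: x=[9.5188] v=[-0.4062]
Step 2: x=[9.3583] v=[-0.8024]
Step 3: x=[9.1225] v=[-1.1788]
Step 4: x=[8.8173] v=[-1.5262]
Step 5: x=[8.4501] v=[-1.8360]
Step 6: x=[8.0300] v=[-2.1006]
Step 7: x=[7.5673] v=[-2.3135]
Step 8: x=[7.0734] v=[-2.4695]
Step 9: x=[6.5605] v=[-2.5647]
Step 10: x=[6.0411] v=[-2.5968]
Step 11: x=[5.5281] v=[-2.5649]
Step 12: x=[5.0341] v=[-2.4699]
Step 13: x=[4.5713] v=[-2.3141]
Step 14: x=[4.1510] v=[-2.1013]
Step 15: x=[3.7836] v=[-1.8368]
Step 16: x=[3.4782] v=[-1.5271]
Step 17: x=[3.2422] v=[-1.1798]
Step 18: x=[3.0815] v=[-0.8035]
Step 19: x=[3.0000] v=[-0.4074]
Step 20: x=[2.9998] v=[-0.0012]
Step 21: x=[3.0808] v=[0.4050]
First v>=0 after going negative at step 21, time=4.2000

Answer: 4.2000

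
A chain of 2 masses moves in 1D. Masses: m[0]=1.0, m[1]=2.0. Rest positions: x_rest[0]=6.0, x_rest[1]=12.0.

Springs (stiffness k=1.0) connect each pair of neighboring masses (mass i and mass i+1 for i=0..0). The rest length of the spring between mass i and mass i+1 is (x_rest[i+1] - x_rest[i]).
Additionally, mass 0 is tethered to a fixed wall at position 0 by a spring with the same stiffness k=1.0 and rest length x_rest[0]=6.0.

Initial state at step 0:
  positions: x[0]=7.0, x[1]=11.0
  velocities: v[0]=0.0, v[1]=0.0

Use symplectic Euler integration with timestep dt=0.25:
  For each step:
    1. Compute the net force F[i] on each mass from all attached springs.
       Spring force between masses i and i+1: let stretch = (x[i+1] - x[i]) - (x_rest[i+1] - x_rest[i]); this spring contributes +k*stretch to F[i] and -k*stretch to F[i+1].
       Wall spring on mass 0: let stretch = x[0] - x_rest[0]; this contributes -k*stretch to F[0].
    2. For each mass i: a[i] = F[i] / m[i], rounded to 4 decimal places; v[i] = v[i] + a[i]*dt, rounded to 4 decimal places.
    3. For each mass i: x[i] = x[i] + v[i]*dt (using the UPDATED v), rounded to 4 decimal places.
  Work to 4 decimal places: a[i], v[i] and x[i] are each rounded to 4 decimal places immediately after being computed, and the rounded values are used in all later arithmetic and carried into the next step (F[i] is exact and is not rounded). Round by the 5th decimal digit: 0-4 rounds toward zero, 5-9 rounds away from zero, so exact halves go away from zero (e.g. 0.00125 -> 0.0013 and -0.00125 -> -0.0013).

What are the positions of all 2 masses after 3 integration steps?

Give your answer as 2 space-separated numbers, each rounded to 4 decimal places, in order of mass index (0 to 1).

Answer: 6.0079 11.3371

Derivation:
Step 0: x=[7.0000 11.0000] v=[0.0000 0.0000]
Step 1: x=[6.8125 11.0625] v=[-0.7500 0.2500]
Step 2: x=[6.4649 11.1797] v=[-1.3906 0.4688]
Step 3: x=[6.0079 11.3371] v=[-1.8281 0.6295]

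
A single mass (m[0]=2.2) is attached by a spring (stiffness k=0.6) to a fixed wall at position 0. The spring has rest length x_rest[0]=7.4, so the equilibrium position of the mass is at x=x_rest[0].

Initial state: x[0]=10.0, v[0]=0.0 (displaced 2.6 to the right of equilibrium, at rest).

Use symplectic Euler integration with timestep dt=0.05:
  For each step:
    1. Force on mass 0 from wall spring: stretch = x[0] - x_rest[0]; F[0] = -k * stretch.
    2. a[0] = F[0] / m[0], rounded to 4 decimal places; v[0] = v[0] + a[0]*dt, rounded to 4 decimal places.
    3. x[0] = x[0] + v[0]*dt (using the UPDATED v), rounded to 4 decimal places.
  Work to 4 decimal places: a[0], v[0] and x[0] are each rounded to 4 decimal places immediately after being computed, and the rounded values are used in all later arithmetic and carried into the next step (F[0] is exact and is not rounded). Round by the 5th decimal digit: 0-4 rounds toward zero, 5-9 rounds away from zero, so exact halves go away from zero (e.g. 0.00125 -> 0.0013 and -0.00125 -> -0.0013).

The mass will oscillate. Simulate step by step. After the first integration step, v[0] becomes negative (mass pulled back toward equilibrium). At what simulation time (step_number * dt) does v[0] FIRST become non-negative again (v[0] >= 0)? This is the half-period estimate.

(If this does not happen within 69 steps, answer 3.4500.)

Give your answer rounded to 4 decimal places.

Answer: 3.4500

Derivation:
Step 0: x=[10.0000] v=[0.0000]
Step 1: x=[9.9982] v=[-0.0355]
Step 2: x=[9.9947] v=[-0.0709]
Step 3: x=[9.9894] v=[-0.1063]
Step 4: x=[9.9823] v=[-0.1416]
Step 5: x=[9.9735] v=[-0.1768]
Step 6: x=[9.9629] v=[-0.2119]
Step 7: x=[9.9506] v=[-0.2469]
Step 8: x=[9.9365] v=[-0.2817]
Step 9: x=[9.9207] v=[-0.3163]
Step 10: x=[9.9032] v=[-0.3507]
Step 11: x=[9.8840] v=[-0.3848]
Step 12: x=[9.8631] v=[-0.4187]
Step 13: x=[9.8405] v=[-0.4523]
Step 14: x=[9.8162] v=[-0.4856]
Step 15: x=[9.7903] v=[-0.5186]
Step 16: x=[9.7627] v=[-0.5512]
Step 17: x=[9.7335] v=[-0.5834]
Step 18: x=[9.7027] v=[-0.6152]
Step 19: x=[9.6704] v=[-0.6466]
Step 20: x=[9.6365] v=[-0.6776]
Step 21: x=[9.6011] v=[-0.7081]
Step 22: x=[9.5642] v=[-0.7381]
Step 23: x=[9.5258] v=[-0.7676]
Step 24: x=[9.4860] v=[-0.7966]
Step 25: x=[9.4448] v=[-0.8250]
Step 26: x=[9.4022] v=[-0.8529]
Step 27: x=[9.3582] v=[-0.8802]
Step 28: x=[9.3129] v=[-0.9069]
Step 29: x=[9.2663] v=[-0.9330]
Step 30: x=[9.2184] v=[-0.9585]
Step 31: x=[9.1692] v=[-0.9833]
Step 32: x=[9.1188] v=[-1.0074]
Step 33: x=[9.0673] v=[-1.0308]
Step 34: x=[9.0146] v=[-1.0535]
Step 35: x=[8.9608] v=[-1.0755]
Step 36: x=[8.9060] v=[-1.0968]
Step 37: x=[8.8501] v=[-1.1173]
Step 38: x=[8.7932] v=[-1.1371]
Step 39: x=[8.7354] v=[-1.1561]
Step 40: x=[8.6767] v=[-1.1743]
Step 41: x=[8.6171] v=[-1.1917]
Step 42: x=[8.5567] v=[-1.2083]
Step 43: x=[8.4955] v=[-1.2241]
Step 44: x=[8.4336] v=[-1.2390]
Step 45: x=[8.3709] v=[-1.2531]
Step 46: x=[8.3076] v=[-1.2663]
Step 47: x=[8.2437] v=[-1.2787]
Step 48: x=[8.1792] v=[-1.2902]
Step 49: x=[8.1142] v=[-1.3008]
Step 50: x=[8.0487] v=[-1.3105]
Step 51: x=[7.9827] v=[-1.3193]
Step 52: x=[7.9163] v=[-1.3272]
Step 53: x=[7.8496] v=[-1.3342]
Step 54: x=[7.7826] v=[-1.3403]
Step 55: x=[7.7153] v=[-1.3455]
Step 56: x=[7.6478] v=[-1.3498]
Step 57: x=[7.5801] v=[-1.3532]
Step 58: x=[7.5123] v=[-1.3557]
Step 59: x=[7.4444] v=[-1.3572]
Step 60: x=[7.3765] v=[-1.3578]
Step 61: x=[7.3086] v=[-1.3575]
Step 62: x=[7.2408] v=[-1.3563]
Step 63: x=[7.1731] v=[-1.3541]
Step 64: x=[7.1056] v=[-1.3510]
Step 65: x=[7.0383] v=[-1.3470]
Step 66: x=[6.9712] v=[-1.3421]
Step 67: x=[6.9044] v=[-1.3363]
Step 68: x=[6.8379] v=[-1.3295]
Step 69: x=[6.7718] v=[-1.3218]
v[0] did not become non-negative within 69 steps; using fallback time=3.4500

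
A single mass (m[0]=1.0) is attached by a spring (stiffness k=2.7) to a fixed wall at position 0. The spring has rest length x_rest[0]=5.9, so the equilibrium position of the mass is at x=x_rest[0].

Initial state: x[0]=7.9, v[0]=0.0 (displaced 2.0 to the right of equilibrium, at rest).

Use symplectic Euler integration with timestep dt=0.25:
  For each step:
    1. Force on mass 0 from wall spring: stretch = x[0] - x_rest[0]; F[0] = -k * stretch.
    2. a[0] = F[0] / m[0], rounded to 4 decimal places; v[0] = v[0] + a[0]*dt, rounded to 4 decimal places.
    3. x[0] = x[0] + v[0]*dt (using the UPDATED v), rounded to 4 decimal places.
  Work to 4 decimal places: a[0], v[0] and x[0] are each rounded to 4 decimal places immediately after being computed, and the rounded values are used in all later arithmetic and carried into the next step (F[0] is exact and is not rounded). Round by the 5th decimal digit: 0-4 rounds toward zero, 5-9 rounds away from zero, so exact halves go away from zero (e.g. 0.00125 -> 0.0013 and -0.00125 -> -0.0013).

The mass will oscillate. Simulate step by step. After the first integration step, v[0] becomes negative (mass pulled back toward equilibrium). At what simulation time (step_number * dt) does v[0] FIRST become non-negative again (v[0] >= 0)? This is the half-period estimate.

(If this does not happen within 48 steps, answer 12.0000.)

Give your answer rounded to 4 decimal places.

Step 0: x=[7.9000] v=[0.0000]
Step 1: x=[7.5625] v=[-1.3500]
Step 2: x=[6.9445] v=[-2.4722]
Step 3: x=[6.1502] v=[-3.1773]
Step 4: x=[5.3137] v=[-3.3462]
Step 5: x=[4.5761] v=[-2.9505]
Step 6: x=[4.0619] v=[-2.0569]
Step 7: x=[3.8579] v=[-0.8162]
Step 8: x=[3.9985] v=[0.5622]
First v>=0 after going negative at step 8, time=2.0000

Answer: 2.0000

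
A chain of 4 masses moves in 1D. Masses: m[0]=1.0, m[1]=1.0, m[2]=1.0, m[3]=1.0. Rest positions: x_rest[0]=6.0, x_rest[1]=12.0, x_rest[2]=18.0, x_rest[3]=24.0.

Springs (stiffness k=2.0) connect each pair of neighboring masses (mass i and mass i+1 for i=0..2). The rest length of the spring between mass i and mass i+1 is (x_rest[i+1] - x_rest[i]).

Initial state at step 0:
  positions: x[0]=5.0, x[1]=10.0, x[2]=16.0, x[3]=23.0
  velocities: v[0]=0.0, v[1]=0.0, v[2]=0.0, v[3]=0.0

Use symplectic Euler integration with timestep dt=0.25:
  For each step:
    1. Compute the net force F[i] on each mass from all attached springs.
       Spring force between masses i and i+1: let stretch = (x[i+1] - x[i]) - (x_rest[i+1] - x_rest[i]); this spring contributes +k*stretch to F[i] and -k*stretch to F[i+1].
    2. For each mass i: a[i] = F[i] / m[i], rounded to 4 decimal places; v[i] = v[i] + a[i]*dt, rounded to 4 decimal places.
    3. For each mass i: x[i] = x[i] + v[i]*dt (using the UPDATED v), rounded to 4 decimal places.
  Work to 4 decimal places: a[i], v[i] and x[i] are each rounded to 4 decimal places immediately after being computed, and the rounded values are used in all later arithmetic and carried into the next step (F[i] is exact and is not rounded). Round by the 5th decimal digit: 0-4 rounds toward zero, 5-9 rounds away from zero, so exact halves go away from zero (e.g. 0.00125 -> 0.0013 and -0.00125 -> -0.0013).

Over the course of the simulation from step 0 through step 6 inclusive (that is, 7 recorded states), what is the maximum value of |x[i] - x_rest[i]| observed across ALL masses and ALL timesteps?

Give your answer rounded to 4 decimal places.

Answer: 2.0110

Derivation:
Step 0: x=[5.0000 10.0000 16.0000 23.0000] v=[0.0000 0.0000 0.0000 0.0000]
Step 1: x=[4.8750 10.1250 16.1250 22.8750] v=[-0.5000 0.5000 0.5000 -0.5000]
Step 2: x=[4.6563 10.3438 16.3438 22.6563] v=[-0.8750 0.8750 0.8750 -0.8750]
Step 3: x=[4.3985 10.6016 16.6016 22.3985] v=[-1.0313 1.0313 1.0313 -1.0313]
Step 4: x=[4.1661 10.8341 16.8341 22.1661] v=[-0.9298 0.9298 0.9298 -0.9298]
Step 5: x=[4.0172 10.9831 16.9831 22.0172] v=[-0.5958 0.5958 0.5958 -0.5958]
Step 6: x=[3.9890 11.0113 17.0113 21.9890] v=[-0.1129 0.1129 0.1129 -0.1129]
Max displacement = 2.0110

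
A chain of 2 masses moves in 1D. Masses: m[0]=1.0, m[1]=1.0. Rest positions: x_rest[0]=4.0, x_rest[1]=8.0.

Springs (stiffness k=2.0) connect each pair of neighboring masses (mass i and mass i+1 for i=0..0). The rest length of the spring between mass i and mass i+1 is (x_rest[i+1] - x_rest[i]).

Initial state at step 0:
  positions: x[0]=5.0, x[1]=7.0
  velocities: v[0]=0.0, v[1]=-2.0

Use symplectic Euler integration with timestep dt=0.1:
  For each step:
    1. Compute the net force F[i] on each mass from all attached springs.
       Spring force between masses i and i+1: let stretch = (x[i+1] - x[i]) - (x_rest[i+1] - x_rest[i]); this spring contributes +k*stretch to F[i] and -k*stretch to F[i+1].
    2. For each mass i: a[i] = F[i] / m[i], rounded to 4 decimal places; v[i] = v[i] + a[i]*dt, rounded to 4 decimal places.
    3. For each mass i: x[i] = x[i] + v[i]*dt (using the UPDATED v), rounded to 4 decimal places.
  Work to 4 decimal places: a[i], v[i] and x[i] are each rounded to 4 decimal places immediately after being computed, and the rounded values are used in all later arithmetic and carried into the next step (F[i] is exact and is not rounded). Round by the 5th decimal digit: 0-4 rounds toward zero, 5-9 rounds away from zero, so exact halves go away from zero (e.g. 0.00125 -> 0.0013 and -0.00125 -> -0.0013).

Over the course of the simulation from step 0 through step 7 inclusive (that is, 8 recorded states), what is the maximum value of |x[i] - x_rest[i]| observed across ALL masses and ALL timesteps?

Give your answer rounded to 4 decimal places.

Step 0: x=[5.0000 7.0000] v=[0.0000 -2.0000]
Step 1: x=[4.9600 6.8400] v=[-0.4000 -1.6000]
Step 2: x=[4.8776 6.7224] v=[-0.8240 -1.1760]
Step 3: x=[4.7521 6.6479] v=[-1.2550 -0.7450]
Step 4: x=[4.5845 6.6155] v=[-1.6758 -0.3242]
Step 5: x=[4.3775 6.6225] v=[-2.0696 0.0696]
Step 6: x=[4.1354 6.6646] v=[-2.4206 0.4206]
Step 7: x=[3.8639 6.7361] v=[-2.7148 0.7148]
Max displacement = 1.3845

Answer: 1.3845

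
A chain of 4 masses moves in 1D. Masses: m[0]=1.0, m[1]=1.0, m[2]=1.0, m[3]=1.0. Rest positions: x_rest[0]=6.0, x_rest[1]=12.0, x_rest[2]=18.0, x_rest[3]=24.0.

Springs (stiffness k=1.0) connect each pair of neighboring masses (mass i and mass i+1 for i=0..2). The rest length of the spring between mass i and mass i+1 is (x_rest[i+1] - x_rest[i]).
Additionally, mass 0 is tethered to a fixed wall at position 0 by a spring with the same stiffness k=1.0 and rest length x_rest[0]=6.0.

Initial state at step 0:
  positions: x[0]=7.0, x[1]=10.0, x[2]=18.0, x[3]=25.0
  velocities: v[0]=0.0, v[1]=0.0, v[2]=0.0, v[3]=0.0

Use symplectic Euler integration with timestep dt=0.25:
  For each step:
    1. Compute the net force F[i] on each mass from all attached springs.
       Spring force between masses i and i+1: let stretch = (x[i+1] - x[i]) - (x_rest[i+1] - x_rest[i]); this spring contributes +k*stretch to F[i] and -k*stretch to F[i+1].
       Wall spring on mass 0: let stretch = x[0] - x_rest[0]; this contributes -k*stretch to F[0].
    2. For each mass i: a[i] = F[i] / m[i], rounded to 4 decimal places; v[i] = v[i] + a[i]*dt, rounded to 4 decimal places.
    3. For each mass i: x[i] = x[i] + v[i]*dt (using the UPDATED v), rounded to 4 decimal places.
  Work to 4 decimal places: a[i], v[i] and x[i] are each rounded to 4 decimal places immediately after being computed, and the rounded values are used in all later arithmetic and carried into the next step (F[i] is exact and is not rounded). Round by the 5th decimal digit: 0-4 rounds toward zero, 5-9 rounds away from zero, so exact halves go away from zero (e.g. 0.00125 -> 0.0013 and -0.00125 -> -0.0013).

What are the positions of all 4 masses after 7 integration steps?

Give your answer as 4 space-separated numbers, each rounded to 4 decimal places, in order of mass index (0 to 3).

Step 0: x=[7.0000 10.0000 18.0000 25.0000] v=[0.0000 0.0000 0.0000 0.0000]
Step 1: x=[6.7500 10.3125 17.9375 24.9375] v=[-1.0000 1.2500 -0.2500 -0.2500]
Step 2: x=[6.3008 10.8789 17.8359 24.8125] v=[-1.7969 2.2656 -0.4063 -0.5000]
Step 3: x=[5.7439 11.5940 17.7356 24.6265] v=[-2.2276 2.8603 -0.4014 -0.7442]
Step 4: x=[5.1936 12.3273 17.6821 24.3848] v=[-2.2011 2.9332 -0.2141 -0.9669]
Step 5: x=[4.7646 12.9494 17.7128 24.0992] v=[-1.7161 2.4885 0.1229 -1.1426]
Step 6: x=[4.5493 13.3577 17.8450 23.7894] v=[-0.8611 1.6332 0.5287 -1.2392]
Step 7: x=[4.6002 13.4959 18.0683 23.4831] v=[0.2037 0.5529 0.8930 -1.2253]

Answer: 4.6002 13.4959 18.0683 23.4831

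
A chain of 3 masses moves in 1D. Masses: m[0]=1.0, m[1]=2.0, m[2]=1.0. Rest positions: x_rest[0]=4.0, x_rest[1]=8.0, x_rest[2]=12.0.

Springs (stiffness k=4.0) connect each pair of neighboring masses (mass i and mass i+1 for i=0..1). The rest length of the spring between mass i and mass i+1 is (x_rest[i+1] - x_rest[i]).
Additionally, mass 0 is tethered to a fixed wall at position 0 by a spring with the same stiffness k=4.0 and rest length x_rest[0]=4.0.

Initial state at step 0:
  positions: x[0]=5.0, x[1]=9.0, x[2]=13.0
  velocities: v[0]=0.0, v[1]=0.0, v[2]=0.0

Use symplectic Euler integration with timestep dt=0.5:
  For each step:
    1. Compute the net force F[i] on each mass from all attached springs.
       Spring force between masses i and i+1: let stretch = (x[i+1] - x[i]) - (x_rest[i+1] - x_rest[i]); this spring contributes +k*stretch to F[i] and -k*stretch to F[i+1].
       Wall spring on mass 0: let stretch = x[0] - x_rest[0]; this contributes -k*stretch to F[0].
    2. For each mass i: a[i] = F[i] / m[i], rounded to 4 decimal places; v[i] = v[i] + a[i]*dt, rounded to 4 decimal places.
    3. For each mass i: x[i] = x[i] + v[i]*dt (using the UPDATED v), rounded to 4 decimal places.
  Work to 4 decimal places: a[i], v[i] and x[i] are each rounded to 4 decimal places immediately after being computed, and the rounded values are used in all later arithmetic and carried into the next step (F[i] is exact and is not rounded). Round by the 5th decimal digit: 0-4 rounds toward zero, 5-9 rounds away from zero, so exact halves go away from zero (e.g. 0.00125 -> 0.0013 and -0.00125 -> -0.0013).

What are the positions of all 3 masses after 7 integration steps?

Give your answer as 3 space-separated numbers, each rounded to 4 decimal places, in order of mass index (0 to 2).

Answer: 3.5000 6.7500 11.2500

Derivation:
Step 0: x=[5.0000 9.0000 13.0000] v=[0.0000 0.0000 0.0000]
Step 1: x=[4.0000 9.0000 13.0000] v=[-2.0000 0.0000 0.0000]
Step 2: x=[4.0000 8.5000 13.0000] v=[0.0000 -1.0000 0.0000]
Step 3: x=[4.5000 8.0000 12.5000] v=[1.0000 -1.0000 -1.0000]
Step 4: x=[4.0000 8.0000 11.5000] v=[-1.0000 0.0000 -2.0000]
Step 5: x=[3.5000 7.7500 11.0000] v=[-1.0000 -0.5000 -1.0000]
Step 6: x=[3.7500 7.0000 11.2500] v=[0.5000 -1.5000 0.5000]
Step 7: x=[3.5000 6.7500 11.2500] v=[-0.5000 -0.5000 0.0000]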